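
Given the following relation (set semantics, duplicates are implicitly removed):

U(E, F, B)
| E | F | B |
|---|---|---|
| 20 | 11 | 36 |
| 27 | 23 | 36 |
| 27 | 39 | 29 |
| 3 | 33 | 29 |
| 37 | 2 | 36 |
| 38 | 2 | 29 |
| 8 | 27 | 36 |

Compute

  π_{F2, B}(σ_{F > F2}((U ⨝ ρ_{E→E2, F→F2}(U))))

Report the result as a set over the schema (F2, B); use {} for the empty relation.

ρ[E→E2, F→F2]: schema becomes (E2, F2, B); tuples unchanged.
Joining U and ρ_{E→E2, F→F2}(U) on B yields {(20, 11, 36, 20, 11), (20, 11, 36, 27, 23), (20, 11, 36, 37, 2), (20, 11, 36, 8, 27), (27, 23, 36, 20, 11), (27, 23, 36, 27, 23), (27, 23, 36, 37, 2), (27, 23, 36, 8, 27), (27, 39, 29, 27, 39), (27, 39, 29, 3, 33), (27, 39, 29, 38, 2), (3, 33, 29, 27, 39), (3, 33, 29, 3, 33), (3, 33, 29, 38, 2), (37, 2, 36, 20, 11), (37, 2, 36, 27, 23), (37, 2, 36, 37, 2), (37, 2, 36, 8, 27), (38, 2, 29, 27, 39), (38, 2, 29, 3, 33), (38, 2, 29, 38, 2), (8, 27, 36, 20, 11), (8, 27, 36, 27, 23), (8, 27, 36, 37, 2), (8, 27, 36, 8, 27)}.
Apply σ_{F > F2}; surviving tuples: {(20, 11, 36, 37, 2), (27, 23, 36, 20, 11), (27, 23, 36, 37, 2), (27, 39, 29, 3, 33), (27, 39, 29, 38, 2), (3, 33, 29, 38, 2), (8, 27, 36, 20, 11), (8, 27, 36, 27, 23), (8, 27, 36, 37, 2)}
Keep only column(s) F2, B (4 duplicate(s) eliminated): {(11, 36), (2, 29), (2, 36), (23, 36), (33, 29)}

{(11, 36), (2, 29), (2, 36), (23, 36), (33, 29)}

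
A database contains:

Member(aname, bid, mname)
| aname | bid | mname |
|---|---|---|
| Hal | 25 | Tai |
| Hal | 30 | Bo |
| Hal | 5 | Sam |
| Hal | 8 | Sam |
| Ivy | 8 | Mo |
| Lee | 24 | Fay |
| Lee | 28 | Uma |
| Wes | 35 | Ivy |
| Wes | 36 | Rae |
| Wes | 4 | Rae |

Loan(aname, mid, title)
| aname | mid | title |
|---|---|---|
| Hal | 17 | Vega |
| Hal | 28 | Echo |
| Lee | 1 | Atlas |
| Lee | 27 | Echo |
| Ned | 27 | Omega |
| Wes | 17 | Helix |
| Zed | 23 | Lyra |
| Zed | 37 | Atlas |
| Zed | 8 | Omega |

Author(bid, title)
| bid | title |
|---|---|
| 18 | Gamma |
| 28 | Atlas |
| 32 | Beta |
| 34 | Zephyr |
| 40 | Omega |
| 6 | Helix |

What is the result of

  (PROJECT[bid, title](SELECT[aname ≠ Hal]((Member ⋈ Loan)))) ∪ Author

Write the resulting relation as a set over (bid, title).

Natural join on aname: {(Hal, 25, Tai, 17, Vega), (Hal, 25, Tai, 28, Echo), (Hal, 30, Bo, 17, Vega), (Hal, 30, Bo, 28, Echo), (Hal, 5, Sam, 17, Vega), (Hal, 5, Sam, 28, Echo), (Hal, 8, Sam, 17, Vega), (Hal, 8, Sam, 28, Echo), (Lee, 24, Fay, 1, Atlas), (Lee, 24, Fay, 27, Echo), (Lee, 28, Uma, 1, Atlas), (Lee, 28, Uma, 27, Echo), (Wes, 35, Ivy, 17, Helix), (Wes, 36, Rae, 17, Helix), (Wes, 4, Rae, 17, Helix)}
Selection aname ≠ Hal: {(Lee, 24, Fay, 1, Atlas), (Lee, 24, Fay, 27, Echo), (Lee, 28, Uma, 1, Atlas), (Lee, 28, Uma, 27, Echo), (Wes, 35, Ivy, 17, Helix), (Wes, 36, Rae, 17, Helix), (Wes, 4, Rae, 17, Helix)}
π_{bid, title} gives {(24, Atlas), (24, Echo), (28, Atlas), (28, Echo), (35, Helix), (36, Helix), (4, Helix)}.
Union: {(24, Atlas), (24, Echo), (28, Atlas), (28, Echo), (35, Helix), (36, Helix), (4, Helix)} with {(18, Gamma), (28, Atlas), (32, Beta), (34, Zephyr), (40, Omega), (6, Helix)} → {(18, Gamma), (24, Atlas), (24, Echo), (28, Atlas), (28, Echo), (32, Beta), (34, Zephyr), (35, Helix), (36, Helix), (4, Helix), (40, Omega), (6, Helix)}

{(18, Gamma), (24, Atlas), (24, Echo), (28, Atlas), (28, Echo), (32, Beta), (34, Zephyr), (35, Helix), (36, Helix), (4, Helix), (40, Omega), (6, Helix)}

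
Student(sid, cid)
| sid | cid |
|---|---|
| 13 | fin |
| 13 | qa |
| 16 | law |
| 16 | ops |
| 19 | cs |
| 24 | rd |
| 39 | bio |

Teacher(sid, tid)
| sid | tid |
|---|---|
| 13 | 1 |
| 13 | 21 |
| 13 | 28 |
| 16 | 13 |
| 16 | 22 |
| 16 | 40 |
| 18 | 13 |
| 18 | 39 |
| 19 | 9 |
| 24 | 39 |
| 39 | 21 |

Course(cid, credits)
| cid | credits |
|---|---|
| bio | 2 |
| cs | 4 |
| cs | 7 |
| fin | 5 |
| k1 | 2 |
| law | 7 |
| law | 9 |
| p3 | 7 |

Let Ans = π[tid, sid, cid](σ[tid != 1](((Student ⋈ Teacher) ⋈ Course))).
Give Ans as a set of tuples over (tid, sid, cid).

{(13, 16, law), (21, 13, fin), (21, 39, bio), (22, 16, law), (28, 13, fin), (40, 16, law), (9, 19, cs)}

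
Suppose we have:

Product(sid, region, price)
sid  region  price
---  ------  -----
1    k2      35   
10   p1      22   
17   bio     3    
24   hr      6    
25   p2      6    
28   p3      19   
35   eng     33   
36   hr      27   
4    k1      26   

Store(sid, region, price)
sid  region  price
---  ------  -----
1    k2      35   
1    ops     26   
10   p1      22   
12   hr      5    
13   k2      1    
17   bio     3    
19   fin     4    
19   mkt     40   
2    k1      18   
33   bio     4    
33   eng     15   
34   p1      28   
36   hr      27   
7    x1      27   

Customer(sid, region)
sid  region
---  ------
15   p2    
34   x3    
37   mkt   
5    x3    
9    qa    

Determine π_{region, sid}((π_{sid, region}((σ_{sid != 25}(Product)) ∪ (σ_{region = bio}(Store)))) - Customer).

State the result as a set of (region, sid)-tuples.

σ[sid != 25]: keep tuples satisfying sid != 25 → {(1, k2, 35), (10, p1, 22), (17, bio, 3), (24, hr, 6), (28, p3, 19), (35, eng, 33), (36, hr, 27), (4, k1, 26)}
σ[region = bio]: keep tuples satisfying region = bio → {(17, bio, 3), (33, bio, 4)}
Union: {(1, k2, 35), (10, p1, 22), (17, bio, 3), (24, hr, 6), (28, p3, 19), (35, eng, 33), (36, hr, 27), (4, k1, 26)} with {(17, bio, 3), (33, bio, 4)} → {(1, k2, 35), (10, p1, 22), (17, bio, 3), (24, hr, 6), (28, p3, 19), (33, bio, 4), (35, eng, 33), (36, hr, 27), (4, k1, 26)}
π[sid, region]: project onto (sid, region) → {(1, k2), (10, p1), (17, bio), (24, hr), (28, p3), (33, bio), (35, eng), (36, hr), (4, k1)}
Difference: {(1, k2), (10, p1), (17, bio), (24, hr), (28, p3), (33, bio), (35, eng), (36, hr), (4, k1)} with {(15, p2), (34, x3), (37, mkt), (5, x3), (9, qa)} → {(1, k2), (10, p1), (17, bio), (24, hr), (28, p3), (33, bio), (35, eng), (36, hr), (4, k1)}
π[region, sid]: project onto (region, sid) → {(bio, 17), (bio, 33), (eng, 35), (hr, 24), (hr, 36), (k1, 4), (k2, 1), (p1, 10), (p3, 28)}

{(bio, 17), (bio, 33), (eng, 35), (hr, 24), (hr, 36), (k1, 4), (k2, 1), (p1, 10), (p3, 28)}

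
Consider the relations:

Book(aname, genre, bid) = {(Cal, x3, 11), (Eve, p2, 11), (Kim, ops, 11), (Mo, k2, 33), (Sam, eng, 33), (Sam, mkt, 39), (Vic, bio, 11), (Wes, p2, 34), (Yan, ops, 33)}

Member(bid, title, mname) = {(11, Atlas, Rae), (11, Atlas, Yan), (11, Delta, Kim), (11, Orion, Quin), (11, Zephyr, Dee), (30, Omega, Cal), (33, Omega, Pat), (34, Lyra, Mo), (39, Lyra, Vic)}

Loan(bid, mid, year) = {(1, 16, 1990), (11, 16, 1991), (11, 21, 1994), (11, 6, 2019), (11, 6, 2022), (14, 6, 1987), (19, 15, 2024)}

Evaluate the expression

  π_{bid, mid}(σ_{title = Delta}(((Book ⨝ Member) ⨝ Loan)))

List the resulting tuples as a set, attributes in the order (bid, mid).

{(11, 16), (11, 21), (11, 6)}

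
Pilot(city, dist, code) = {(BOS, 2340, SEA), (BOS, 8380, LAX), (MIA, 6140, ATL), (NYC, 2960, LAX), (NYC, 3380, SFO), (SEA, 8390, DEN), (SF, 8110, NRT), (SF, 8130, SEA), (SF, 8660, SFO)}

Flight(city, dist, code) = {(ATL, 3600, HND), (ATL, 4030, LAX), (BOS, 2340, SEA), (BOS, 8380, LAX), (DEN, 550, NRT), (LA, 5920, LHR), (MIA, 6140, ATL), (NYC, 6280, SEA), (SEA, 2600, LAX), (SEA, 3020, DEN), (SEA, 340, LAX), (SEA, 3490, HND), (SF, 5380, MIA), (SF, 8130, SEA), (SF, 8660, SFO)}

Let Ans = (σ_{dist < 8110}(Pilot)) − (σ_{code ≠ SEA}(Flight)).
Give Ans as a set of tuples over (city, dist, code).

{(BOS, 2340, SEA), (NYC, 2960, LAX), (NYC, 3380, SFO)}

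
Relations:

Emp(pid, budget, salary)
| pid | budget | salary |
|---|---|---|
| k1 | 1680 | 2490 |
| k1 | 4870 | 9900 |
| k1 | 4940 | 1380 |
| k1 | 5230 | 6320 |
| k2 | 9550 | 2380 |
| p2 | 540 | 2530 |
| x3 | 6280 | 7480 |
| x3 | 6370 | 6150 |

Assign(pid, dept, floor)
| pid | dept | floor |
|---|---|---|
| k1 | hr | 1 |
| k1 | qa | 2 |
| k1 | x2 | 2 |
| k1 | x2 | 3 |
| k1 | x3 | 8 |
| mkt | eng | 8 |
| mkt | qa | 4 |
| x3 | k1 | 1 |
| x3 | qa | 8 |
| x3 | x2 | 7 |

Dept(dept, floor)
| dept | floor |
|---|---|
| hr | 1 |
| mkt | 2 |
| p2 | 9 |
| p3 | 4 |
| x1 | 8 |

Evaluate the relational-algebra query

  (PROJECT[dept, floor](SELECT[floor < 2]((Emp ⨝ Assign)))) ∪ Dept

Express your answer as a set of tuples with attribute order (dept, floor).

Natural join on pid: {(k1, 1680, 2490, hr, 1), (k1, 1680, 2490, qa, 2), (k1, 1680, 2490, x2, 2), (k1, 1680, 2490, x2, 3), (k1, 1680, 2490, x3, 8), (k1, 4870, 9900, hr, 1), (k1, 4870, 9900, qa, 2), (k1, 4870, 9900, x2, 2), (k1, 4870, 9900, x2, 3), (k1, 4870, 9900, x3, 8), (k1, 4940, 1380, hr, 1), (k1, 4940, 1380, qa, 2), (k1, 4940, 1380, x2, 2), (k1, 4940, 1380, x2, 3), (k1, 4940, 1380, x3, 8), (k1, 5230, 6320, hr, 1), (k1, 5230, 6320, qa, 2), (k1, 5230, 6320, x2, 2), (k1, 5230, 6320, x2, 3), (k1, 5230, 6320, x3, 8), (x3, 6280, 7480, k1, 1), (x3, 6280, 7480, qa, 8), (x3, 6280, 7480, x2, 7), (x3, 6370, 6150, k1, 1), (x3, 6370, 6150, qa, 8), (x3, 6370, 6150, x2, 7)}
Selection floor < 2: {(k1, 1680, 2490, hr, 1), (k1, 4870, 9900, hr, 1), (k1, 4940, 1380, hr, 1), (k1, 5230, 6320, hr, 1), (x3, 6280, 7480, k1, 1), (x3, 6370, 6150, k1, 1)}
Projecting to dept, floor (4 duplicate(s) eliminated): {(hr, 1), (k1, 1)}
Union: {(hr, 1), (k1, 1)} with {(hr, 1), (mkt, 2), (p2, 9), (p3, 4), (x1, 8)} → {(hr, 1), (k1, 1), (mkt, 2), (p2, 9), (p3, 4), (x1, 8)}

{(hr, 1), (k1, 1), (mkt, 2), (p2, 9), (p3, 4), (x1, 8)}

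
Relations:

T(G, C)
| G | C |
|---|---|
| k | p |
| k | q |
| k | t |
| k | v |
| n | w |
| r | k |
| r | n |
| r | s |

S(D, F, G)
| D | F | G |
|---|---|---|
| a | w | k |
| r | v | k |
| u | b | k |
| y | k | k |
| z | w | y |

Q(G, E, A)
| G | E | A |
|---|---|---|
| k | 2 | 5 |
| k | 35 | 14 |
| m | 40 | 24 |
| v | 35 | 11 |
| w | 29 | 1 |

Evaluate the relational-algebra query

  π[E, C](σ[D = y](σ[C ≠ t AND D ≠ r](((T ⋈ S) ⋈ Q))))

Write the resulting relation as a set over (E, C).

{(2, p), (2, q), (2, v), (35, p), (35, q), (35, v)}

Natural join on G: {(k, p, a, w), (k, p, r, v), (k, p, u, b), (k, p, y, k), (k, q, a, w), (k, q, r, v), (k, q, u, b), (k, q, y, k), (k, t, a, w), (k, t, r, v), (k, t, u, b), (k, t, y, k), (k, v, a, w), (k, v, r, v), (k, v, u, b), (k, v, y, k)}
Natural join on G: {(k, p, a, w, 2, 5), (k, p, a, w, 35, 14), (k, p, r, v, 2, 5), (k, p, r, v, 35, 14), (k, p, u, b, 2, 5), (k, p, u, b, 35, 14), (k, p, y, k, 2, 5), (k, p, y, k, 35, 14), (k, q, a, w, 2, 5), (k, q, a, w, 35, 14), (k, q, r, v, 2, 5), (k, q, r, v, 35, 14), (k, q, u, b, 2, 5), (k, q, u, b, 35, 14), (k, q, y, k, 2, 5), (k, q, y, k, 35, 14), (k, t, a, w, 2, 5), (k, t, a, w, 35, 14), (k, t, r, v, 2, 5), (k, t, r, v, 35, 14), (k, t, u, b, 2, 5), (k, t, u, b, 35, 14), (k, t, y, k, 2, 5), (k, t, y, k, 35, 14), (k, v, a, w, 2, 5), (k, v, a, w, 35, 14), (k, v, r, v, 2, 5), (k, v, r, v, 35, 14), (k, v, u, b, 2, 5), (k, v, u, b, 35, 14), (k, v, y, k, 2, 5), (k, v, y, k, 35, 14)}
Apply σ_{C ≠ t AND D ≠ r}; surviving tuples: {(k, p, a, w, 2, 5), (k, p, a, w, 35, 14), (k, p, u, b, 2, 5), (k, p, u, b, 35, 14), (k, p, y, k, 2, 5), (k, p, y, k, 35, 14), (k, q, a, w, 2, 5), (k, q, a, w, 35, 14), (k, q, u, b, 2, 5), (k, q, u, b, 35, 14), (k, q, y, k, 2, 5), (k, q, y, k, 35, 14), (k, v, a, w, 2, 5), (k, v, a, w, 35, 14), (k, v, u, b, 2, 5), (k, v, u, b, 35, 14), (k, v, y, k, 2, 5), (k, v, y, k, 35, 14)}
Apply σ_{D = y}; surviving tuples: {(k, p, y, k, 2, 5), (k, p, y, k, 35, 14), (k, q, y, k, 2, 5), (k, q, y, k, 35, 14), (k, v, y, k, 2, 5), (k, v, y, k, 35, 14)}
π_{E, C} gives {(2, p), (2, q), (2, v), (35, p), (35, q), (35, v)}.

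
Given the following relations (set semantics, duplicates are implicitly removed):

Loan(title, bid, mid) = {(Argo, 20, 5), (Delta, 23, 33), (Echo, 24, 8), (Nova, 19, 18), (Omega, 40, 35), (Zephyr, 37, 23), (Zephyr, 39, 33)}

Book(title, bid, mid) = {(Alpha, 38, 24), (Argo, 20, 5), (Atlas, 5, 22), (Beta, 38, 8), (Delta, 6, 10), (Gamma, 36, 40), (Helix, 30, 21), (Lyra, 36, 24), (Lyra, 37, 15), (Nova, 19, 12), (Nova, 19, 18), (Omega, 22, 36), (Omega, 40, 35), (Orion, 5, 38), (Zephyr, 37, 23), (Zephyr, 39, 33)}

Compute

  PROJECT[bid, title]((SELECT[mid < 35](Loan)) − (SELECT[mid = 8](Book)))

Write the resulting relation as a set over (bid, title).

{(19, Nova), (20, Argo), (23, Delta), (24, Echo), (37, Zephyr), (39, Zephyr)}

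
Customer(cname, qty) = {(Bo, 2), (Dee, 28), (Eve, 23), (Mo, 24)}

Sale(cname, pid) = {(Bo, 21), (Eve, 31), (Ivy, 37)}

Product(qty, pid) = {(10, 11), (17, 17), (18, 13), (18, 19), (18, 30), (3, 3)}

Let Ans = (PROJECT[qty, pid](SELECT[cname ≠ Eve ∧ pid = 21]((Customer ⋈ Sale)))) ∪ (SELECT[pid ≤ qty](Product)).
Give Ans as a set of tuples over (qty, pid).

Customer ⋈ Sale (natural join on cname): {(Bo, 2, 21), (Eve, 23, 31)}
σ[cname ≠ Eve ∧ pid = 21]: keep tuples satisfying cname ≠ Eve ∧ pid = 21 → {(Bo, 2, 21)}
Keep only column(s) qty, pid: {(2, 21)}
σ[pid ≤ qty]: keep tuples satisfying pid ≤ qty → {(17, 17), (18, 13), (3, 3)}
Taking the union: {(17, 17), (18, 13), (2, 21), (3, 3)}

{(17, 17), (18, 13), (2, 21), (3, 3)}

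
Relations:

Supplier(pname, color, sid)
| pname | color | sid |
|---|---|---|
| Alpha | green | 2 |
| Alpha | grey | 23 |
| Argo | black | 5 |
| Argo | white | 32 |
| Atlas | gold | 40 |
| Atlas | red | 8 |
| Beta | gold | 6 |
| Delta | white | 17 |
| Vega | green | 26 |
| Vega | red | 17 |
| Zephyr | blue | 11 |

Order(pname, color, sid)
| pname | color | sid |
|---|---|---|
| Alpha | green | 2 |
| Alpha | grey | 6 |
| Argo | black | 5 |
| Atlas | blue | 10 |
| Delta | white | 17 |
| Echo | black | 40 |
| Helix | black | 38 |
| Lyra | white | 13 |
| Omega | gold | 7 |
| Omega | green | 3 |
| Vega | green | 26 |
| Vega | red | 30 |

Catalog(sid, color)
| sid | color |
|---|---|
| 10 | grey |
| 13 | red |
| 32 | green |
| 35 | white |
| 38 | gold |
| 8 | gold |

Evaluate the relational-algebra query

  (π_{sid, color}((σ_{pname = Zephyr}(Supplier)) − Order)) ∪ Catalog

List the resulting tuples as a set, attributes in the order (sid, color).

Apply σ_{pname = Zephyr}; surviving tuples: {(Zephyr, blue, 11)}
Set difference of the two operands is {(Zephyr, blue, 11)}.
π[sid, color]: project onto (sid, color) → {(11, blue)}
Set union of the two operands is {(10, grey), (11, blue), (13, red), (32, green), (35, white), (38, gold), (8, gold)}.

{(10, grey), (11, blue), (13, red), (32, green), (35, white), (38, gold), (8, gold)}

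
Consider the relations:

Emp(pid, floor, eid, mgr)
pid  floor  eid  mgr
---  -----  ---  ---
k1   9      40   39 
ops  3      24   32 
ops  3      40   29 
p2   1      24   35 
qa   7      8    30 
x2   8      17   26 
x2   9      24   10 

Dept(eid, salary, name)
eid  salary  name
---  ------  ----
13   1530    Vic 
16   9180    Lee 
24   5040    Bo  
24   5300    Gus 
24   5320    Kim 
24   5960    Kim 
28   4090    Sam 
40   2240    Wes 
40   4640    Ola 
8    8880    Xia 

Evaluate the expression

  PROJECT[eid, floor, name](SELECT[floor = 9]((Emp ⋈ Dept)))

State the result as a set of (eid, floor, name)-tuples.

{(24, 9, Bo), (24, 9, Gus), (24, 9, Kim), (40, 9, Ola), (40, 9, Wes)}

Emp ⋈ Dept (natural join on eid): {(k1, 9, 40, 39, 2240, Wes), (k1, 9, 40, 39, 4640, Ola), (ops, 3, 24, 32, 5040, Bo), (ops, 3, 24, 32, 5300, Gus), (ops, 3, 24, 32, 5320, Kim), (ops, 3, 24, 32, 5960, Kim), (ops, 3, 40, 29, 2240, Wes), (ops, 3, 40, 29, 4640, Ola), (p2, 1, 24, 35, 5040, Bo), (p2, 1, 24, 35, 5300, Gus), (p2, 1, 24, 35, 5320, Kim), (p2, 1, 24, 35, 5960, Kim), (qa, 7, 8, 30, 8880, Xia), (x2, 9, 24, 10, 5040, Bo), (x2, 9, 24, 10, 5300, Gus), (x2, 9, 24, 10, 5320, Kim), (x2, 9, 24, 10, 5960, Kim)}
Filtering on floor = 9 leaves {(k1, 9, 40, 39, 2240, Wes), (k1, 9, 40, 39, 4640, Ola), (x2, 9, 24, 10, 5040, Bo), (x2, 9, 24, 10, 5300, Gus), (x2, 9, 24, 10, 5320, Kim), (x2, 9, 24, 10, 5960, Kim)}.
Keep only column(s) eid, floor, name (1 duplicate(s) eliminated): {(24, 9, Bo), (24, 9, Gus), (24, 9, Kim), (40, 9, Ola), (40, 9, Wes)}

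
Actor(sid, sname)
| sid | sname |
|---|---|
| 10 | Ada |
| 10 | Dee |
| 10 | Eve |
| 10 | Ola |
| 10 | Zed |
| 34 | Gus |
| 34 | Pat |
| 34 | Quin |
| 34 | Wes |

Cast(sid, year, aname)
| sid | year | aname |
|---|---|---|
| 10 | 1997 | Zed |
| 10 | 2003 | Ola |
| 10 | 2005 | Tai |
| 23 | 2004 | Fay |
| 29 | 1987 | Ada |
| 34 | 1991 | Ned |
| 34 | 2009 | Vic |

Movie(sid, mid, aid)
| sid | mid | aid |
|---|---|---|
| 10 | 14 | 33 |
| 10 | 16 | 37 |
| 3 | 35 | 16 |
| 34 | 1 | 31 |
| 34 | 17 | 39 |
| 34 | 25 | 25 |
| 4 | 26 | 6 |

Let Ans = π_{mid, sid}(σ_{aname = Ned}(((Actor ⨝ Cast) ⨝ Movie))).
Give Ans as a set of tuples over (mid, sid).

{(1, 34), (17, 34), (25, 34)}

Actor ⋈ Cast (natural join on sid): {(10, Ada, 1997, Zed), (10, Ada, 2003, Ola), (10, Ada, 2005, Tai), (10, Dee, 1997, Zed), (10, Dee, 2003, Ola), (10, Dee, 2005, Tai), (10, Eve, 1997, Zed), (10, Eve, 2003, Ola), (10, Eve, 2005, Tai), (10, Ola, 1997, Zed), (10, Ola, 2003, Ola), (10, Ola, 2005, Tai), (10, Zed, 1997, Zed), (10, Zed, 2003, Ola), (10, Zed, 2005, Tai), (34, Gus, 1991, Ned), (34, Gus, 2009, Vic), (34, Pat, 1991, Ned), (34, Pat, 2009, Vic), (34, Quin, 1991, Ned), (34, Quin, 2009, Vic), (34, Wes, 1991, Ned), (34, Wes, 2009, Vic)}
(Actor ⨝ Cast) ⋈ Movie (natural join on sid): {(10, Ada, 1997, Zed, 14, 33), (10, Ada, 1997, Zed, 16, 37), (10, Ada, 2003, Ola, 14, 33), (10, Ada, 2003, Ola, 16, 37), (10, Ada, 2005, Tai, 14, 33), (10, Ada, 2005, Tai, 16, 37), (10, Dee, 1997, Zed, 14, 33), (10, Dee, 1997, Zed, 16, 37), (10, Dee, 2003, Ola, 14, 33), (10, Dee, 2003, Ola, 16, 37), (10, Dee, 2005, Tai, 14, 33), (10, Dee, 2005, Tai, 16, 37), (10, Eve, 1997, Zed, 14, 33), (10, Eve, 1997, Zed, 16, 37), (10, Eve, 2003, Ola, 14, 33), (10, Eve, 2003, Ola, 16, 37), (10, Eve, 2005, Tai, 14, 33), (10, Eve, 2005, Tai, 16, 37), (10, Ola, 1997, Zed, 14, 33), (10, Ola, 1997, Zed, 16, 37), (10, Ola, 2003, Ola, 14, 33), (10, Ola, 2003, Ola, 16, 37), (10, Ola, 2005, Tai, 14, 33), (10, Ola, 2005, Tai, 16, 37), (10, Zed, 1997, Zed, 14, 33), (10, Zed, 1997, Zed, 16, 37), (10, Zed, 2003, Ola, 14, 33), (10, Zed, 2003, Ola, 16, 37), (10, Zed, 2005, Tai, 14, 33), (10, Zed, 2005, Tai, 16, 37), (34, Gus, 1991, Ned, 1, 31), (34, Gus, 1991, Ned, 17, 39), (34, Gus, 1991, Ned, 25, 25), (34, Gus, 2009, Vic, 1, 31), (34, Gus, 2009, Vic, 17, 39), (34, Gus, 2009, Vic, 25, 25), (34, Pat, 1991, Ned, 1, 31), (34, Pat, 1991, Ned, 17, 39), (34, Pat, 1991, Ned, 25, 25), (34, Pat, 2009, Vic, 1, 31), (34, Pat, 2009, Vic, 17, 39), (34, Pat, 2009, Vic, 25, 25), (34, Quin, 1991, Ned, 1, 31), (34, Quin, 1991, Ned, 17, 39), (34, Quin, 1991, Ned, 25, 25), (34, Quin, 2009, Vic, 1, 31), (34, Quin, 2009, Vic, 17, 39), (34, Quin, 2009, Vic, 25, 25), (34, Wes, 1991, Ned, 1, 31), (34, Wes, 1991, Ned, 17, 39), (34, Wes, 1991, Ned, 25, 25), (34, Wes, 2009, Vic, 1, 31), (34, Wes, 2009, Vic, 17, 39), (34, Wes, 2009, Vic, 25, 25)}
Filtering on aname = Ned leaves {(34, Gus, 1991, Ned, 1, 31), (34, Gus, 1991, Ned, 17, 39), (34, Gus, 1991, Ned, 25, 25), (34, Pat, 1991, Ned, 1, 31), (34, Pat, 1991, Ned, 17, 39), (34, Pat, 1991, Ned, 25, 25), (34, Quin, 1991, Ned, 1, 31), (34, Quin, 1991, Ned, 17, 39), (34, Quin, 1991, Ned, 25, 25), (34, Wes, 1991, Ned, 1, 31), (34, Wes, 1991, Ned, 17, 39), (34, Wes, 1991, Ned, 25, 25)}.
Keep only column(s) mid, sid (9 duplicate(s) eliminated): {(1, 34), (17, 34), (25, 34)}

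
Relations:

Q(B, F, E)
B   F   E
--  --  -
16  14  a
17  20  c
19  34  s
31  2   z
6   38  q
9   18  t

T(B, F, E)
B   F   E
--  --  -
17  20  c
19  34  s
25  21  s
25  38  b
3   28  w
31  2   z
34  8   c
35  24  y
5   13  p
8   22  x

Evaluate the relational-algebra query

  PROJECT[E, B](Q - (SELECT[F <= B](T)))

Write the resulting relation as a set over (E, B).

Selection F <= B: {(25, 21, s), (31, 2, z), (34, 8, c), (35, 24, y)}
Difference: {(16, 14, a), (17, 20, c), (19, 34, s), (31, 2, z), (6, 38, q), (9, 18, t)} with {(25, 21, s), (31, 2, z), (34, 8, c), (35, 24, y)} → {(16, 14, a), (17, 20, c), (19, 34, s), (6, 38, q), (9, 18, t)}
π[E, B]: project onto (E, B) → {(a, 16), (c, 17), (q, 6), (s, 19), (t, 9)}

{(a, 16), (c, 17), (q, 6), (s, 19), (t, 9)}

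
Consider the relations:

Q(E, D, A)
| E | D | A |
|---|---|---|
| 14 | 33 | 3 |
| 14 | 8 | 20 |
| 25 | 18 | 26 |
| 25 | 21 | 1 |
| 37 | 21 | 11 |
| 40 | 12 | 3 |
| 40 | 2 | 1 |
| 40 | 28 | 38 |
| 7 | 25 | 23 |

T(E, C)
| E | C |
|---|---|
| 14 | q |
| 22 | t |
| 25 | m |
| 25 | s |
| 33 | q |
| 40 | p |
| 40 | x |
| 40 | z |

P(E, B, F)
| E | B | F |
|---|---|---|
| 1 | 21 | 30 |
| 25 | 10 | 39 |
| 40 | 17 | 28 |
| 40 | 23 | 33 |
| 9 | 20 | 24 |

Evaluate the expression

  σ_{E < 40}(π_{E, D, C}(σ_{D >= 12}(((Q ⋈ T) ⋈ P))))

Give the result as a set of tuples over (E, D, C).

Q ⋈ T (natural join on E): {(14, 33, 3, q), (14, 8, 20, q), (25, 18, 26, m), (25, 18, 26, s), (25, 21, 1, m), (25, 21, 1, s), (40, 12, 3, p), (40, 12, 3, x), (40, 12, 3, z), (40, 2, 1, p), (40, 2, 1, x), (40, 2, 1, z), (40, 28, 38, p), (40, 28, 38, x), (40, 28, 38, z)}
(Q ⋈ T) ⋈ P (natural join on E): {(25, 18, 26, m, 10, 39), (25, 18, 26, s, 10, 39), (25, 21, 1, m, 10, 39), (25, 21, 1, s, 10, 39), (40, 12, 3, p, 17, 28), (40, 12, 3, p, 23, 33), (40, 12, 3, x, 17, 28), (40, 12, 3, x, 23, 33), (40, 12, 3, z, 17, 28), (40, 12, 3, z, 23, 33), (40, 2, 1, p, 17, 28), (40, 2, 1, p, 23, 33), (40, 2, 1, x, 17, 28), (40, 2, 1, x, 23, 33), (40, 2, 1, z, 17, 28), (40, 2, 1, z, 23, 33), (40, 28, 38, p, 17, 28), (40, 28, 38, p, 23, 33), (40, 28, 38, x, 17, 28), (40, 28, 38, x, 23, 33), (40, 28, 38, z, 17, 28), (40, 28, 38, z, 23, 33)}
Selection D >= 12: {(25, 18, 26, m, 10, 39), (25, 18, 26, s, 10, 39), (25, 21, 1, m, 10, 39), (25, 21, 1, s, 10, 39), (40, 12, 3, p, 17, 28), (40, 12, 3, p, 23, 33), (40, 12, 3, x, 17, 28), (40, 12, 3, x, 23, 33), (40, 12, 3, z, 17, 28), (40, 12, 3, z, 23, 33), (40, 28, 38, p, 17, 28), (40, 28, 38, p, 23, 33), (40, 28, 38, x, 17, 28), (40, 28, 38, x, 23, 33), (40, 28, 38, z, 17, 28), (40, 28, 38, z, 23, 33)}
π[E, D, C]: project onto (E, D, C) (6 duplicate(s) eliminated) → {(25, 18, m), (25, 18, s), (25, 21, m), (25, 21, s), (40, 12, p), (40, 12, x), (40, 12, z), (40, 28, p), (40, 28, x), (40, 28, z)}
Selection E < 40: {(25, 18, m), (25, 18, s), (25, 21, m), (25, 21, s)}

{(25, 18, m), (25, 18, s), (25, 21, m), (25, 21, s)}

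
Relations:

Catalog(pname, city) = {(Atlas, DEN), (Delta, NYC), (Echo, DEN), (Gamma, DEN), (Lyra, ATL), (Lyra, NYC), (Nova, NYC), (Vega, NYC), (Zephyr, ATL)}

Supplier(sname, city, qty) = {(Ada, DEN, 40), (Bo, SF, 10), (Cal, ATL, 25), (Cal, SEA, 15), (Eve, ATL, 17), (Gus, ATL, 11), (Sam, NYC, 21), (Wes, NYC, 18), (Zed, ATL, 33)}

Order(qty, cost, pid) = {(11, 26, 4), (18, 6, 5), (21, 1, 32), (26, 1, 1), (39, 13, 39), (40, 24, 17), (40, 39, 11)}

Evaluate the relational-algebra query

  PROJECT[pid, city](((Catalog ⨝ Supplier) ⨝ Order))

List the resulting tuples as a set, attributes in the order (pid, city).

{(11, DEN), (17, DEN), (32, NYC), (4, ATL), (5, NYC)}

Catalog ⋈ Supplier (natural join on city): {(Atlas, DEN, Ada, 40), (Delta, NYC, Sam, 21), (Delta, NYC, Wes, 18), (Echo, DEN, Ada, 40), (Gamma, DEN, Ada, 40), (Lyra, ATL, Cal, 25), (Lyra, ATL, Eve, 17), (Lyra, ATL, Gus, 11), (Lyra, ATL, Zed, 33), (Lyra, NYC, Sam, 21), (Lyra, NYC, Wes, 18), (Nova, NYC, Sam, 21), (Nova, NYC, Wes, 18), (Vega, NYC, Sam, 21), (Vega, NYC, Wes, 18), (Zephyr, ATL, Cal, 25), (Zephyr, ATL, Eve, 17), (Zephyr, ATL, Gus, 11), (Zephyr, ATL, Zed, 33)}
(Catalog ⨝ Supplier) ⋈ Order (natural join on qty): {(Atlas, DEN, Ada, 40, 24, 17), (Atlas, DEN, Ada, 40, 39, 11), (Delta, NYC, Sam, 21, 1, 32), (Delta, NYC, Wes, 18, 6, 5), (Echo, DEN, Ada, 40, 24, 17), (Echo, DEN, Ada, 40, 39, 11), (Gamma, DEN, Ada, 40, 24, 17), (Gamma, DEN, Ada, 40, 39, 11), (Lyra, ATL, Gus, 11, 26, 4), (Lyra, NYC, Sam, 21, 1, 32), (Lyra, NYC, Wes, 18, 6, 5), (Nova, NYC, Sam, 21, 1, 32), (Nova, NYC, Wes, 18, 6, 5), (Vega, NYC, Sam, 21, 1, 32), (Vega, NYC, Wes, 18, 6, 5), (Zephyr, ATL, Gus, 11, 26, 4)}
π[pid, city]: project onto (pid, city) (11 duplicate(s) eliminated) → {(11, DEN), (17, DEN), (32, NYC), (4, ATL), (5, NYC)}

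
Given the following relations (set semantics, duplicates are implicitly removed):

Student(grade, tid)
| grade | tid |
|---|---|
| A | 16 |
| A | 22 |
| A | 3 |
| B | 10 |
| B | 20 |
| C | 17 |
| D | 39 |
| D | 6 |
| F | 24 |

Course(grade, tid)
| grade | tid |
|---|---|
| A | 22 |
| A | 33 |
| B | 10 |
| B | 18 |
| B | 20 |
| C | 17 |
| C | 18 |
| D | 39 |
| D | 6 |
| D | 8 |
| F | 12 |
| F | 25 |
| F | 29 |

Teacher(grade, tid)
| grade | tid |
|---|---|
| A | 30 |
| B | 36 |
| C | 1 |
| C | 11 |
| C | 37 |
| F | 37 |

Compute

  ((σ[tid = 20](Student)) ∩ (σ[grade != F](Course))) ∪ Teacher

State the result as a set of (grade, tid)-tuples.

{(A, 30), (B, 20), (B, 36), (C, 1), (C, 11), (C, 37), (F, 37)}

Selection tid = 20: {(B, 20)}
Selection grade != F: {(A, 22), (A, 33), (B, 10), (B, 18), (B, 20), (C, 17), (C, 18), (D, 39), (D, 6), (D, 8)}
Intersection: {(B, 20)} with {(A, 22), (A, 33), (B, 10), (B, 18), (B, 20), (C, 17), (C, 18), (D, 39), (D, 6), (D, 8)} → {(B, 20)}
Union: {(B, 20)} with {(A, 30), (B, 36), (C, 1), (C, 11), (C, 37), (F, 37)} → {(A, 30), (B, 20), (B, 36), (C, 1), (C, 11), (C, 37), (F, 37)}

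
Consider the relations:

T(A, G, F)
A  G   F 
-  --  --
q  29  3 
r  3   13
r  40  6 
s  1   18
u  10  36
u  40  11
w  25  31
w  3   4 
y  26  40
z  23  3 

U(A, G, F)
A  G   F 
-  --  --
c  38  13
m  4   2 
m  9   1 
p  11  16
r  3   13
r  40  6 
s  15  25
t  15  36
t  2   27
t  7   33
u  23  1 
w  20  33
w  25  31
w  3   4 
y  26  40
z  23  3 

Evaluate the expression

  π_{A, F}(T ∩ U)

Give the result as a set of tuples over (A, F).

Taking the intersection: {(r, 3, 13), (r, 40, 6), (w, 25, 31), (w, 3, 4), (y, 26, 40), (z, 23, 3)}
Keep only column(s) A, F: {(r, 13), (r, 6), (w, 31), (w, 4), (y, 40), (z, 3)}

{(r, 13), (r, 6), (w, 31), (w, 4), (y, 40), (z, 3)}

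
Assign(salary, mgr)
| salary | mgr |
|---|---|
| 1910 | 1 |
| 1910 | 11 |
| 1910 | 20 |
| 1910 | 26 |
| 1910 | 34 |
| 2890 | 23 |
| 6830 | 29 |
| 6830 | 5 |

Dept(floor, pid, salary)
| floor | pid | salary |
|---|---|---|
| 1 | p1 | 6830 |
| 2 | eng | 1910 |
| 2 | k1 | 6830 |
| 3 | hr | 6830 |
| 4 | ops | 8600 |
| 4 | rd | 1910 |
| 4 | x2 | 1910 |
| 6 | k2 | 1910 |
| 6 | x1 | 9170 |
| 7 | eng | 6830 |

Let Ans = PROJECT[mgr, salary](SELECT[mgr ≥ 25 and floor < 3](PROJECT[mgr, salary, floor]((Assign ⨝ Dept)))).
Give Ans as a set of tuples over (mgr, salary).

Natural join on salary: {(1910, 1, 2, eng), (1910, 1, 4, rd), (1910, 1, 4, x2), (1910, 1, 6, k2), (1910, 11, 2, eng), (1910, 11, 4, rd), (1910, 11, 4, x2), (1910, 11, 6, k2), (1910, 20, 2, eng), (1910, 20, 4, rd), (1910, 20, 4, x2), (1910, 20, 6, k2), (1910, 26, 2, eng), (1910, 26, 4, rd), (1910, 26, 4, x2), (1910, 26, 6, k2), (1910, 34, 2, eng), (1910, 34, 4, rd), (1910, 34, 4, x2), (1910, 34, 6, k2), (6830, 29, 1, p1), (6830, 29, 2, k1), (6830, 29, 3, hr), (6830, 29, 7, eng), (6830, 5, 1, p1), (6830, 5, 2, k1), (6830, 5, 3, hr), (6830, 5, 7, eng)}
π[mgr, salary, floor]: project onto (mgr, salary, floor) (5 duplicate(s) eliminated) → {(1, 1910, 2), (1, 1910, 4), (1, 1910, 6), (11, 1910, 2), (11, 1910, 4), (11, 1910, 6), (20, 1910, 2), (20, 1910, 4), (20, 1910, 6), (26, 1910, 2), (26, 1910, 4), (26, 1910, 6), (29, 6830, 1), (29, 6830, 2), (29, 6830, 3), (29, 6830, 7), (34, 1910, 2), (34, 1910, 4), (34, 1910, 6), (5, 6830, 1), (5, 6830, 2), (5, 6830, 3), (5, 6830, 7)}
Selection mgr ≥ 25 and floor < 3: {(26, 1910, 2), (29, 6830, 1), (29, 6830, 2), (34, 1910, 2)}
π[mgr, salary]: project onto (mgr, salary) (1 duplicate(s) eliminated) → {(26, 1910), (29, 6830), (34, 1910)}

{(26, 1910), (29, 6830), (34, 1910)}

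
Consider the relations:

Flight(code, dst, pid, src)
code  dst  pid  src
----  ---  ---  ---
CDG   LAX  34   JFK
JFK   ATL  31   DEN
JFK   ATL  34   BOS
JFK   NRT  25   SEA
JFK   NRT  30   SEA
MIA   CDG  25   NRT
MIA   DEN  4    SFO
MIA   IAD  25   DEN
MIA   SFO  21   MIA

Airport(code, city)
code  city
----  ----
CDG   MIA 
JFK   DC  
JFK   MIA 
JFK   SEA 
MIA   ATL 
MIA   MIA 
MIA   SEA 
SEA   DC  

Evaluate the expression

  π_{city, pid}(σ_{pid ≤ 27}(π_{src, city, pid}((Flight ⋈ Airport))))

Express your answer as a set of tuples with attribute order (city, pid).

{(ATL, 21), (ATL, 25), (ATL, 4), (DC, 25), (MIA, 21), (MIA, 25), (MIA, 4), (SEA, 21), (SEA, 25), (SEA, 4)}

Natural join on code: {(CDG, LAX, 34, JFK, MIA), (JFK, ATL, 31, DEN, DC), (JFK, ATL, 31, DEN, MIA), (JFK, ATL, 31, DEN, SEA), (JFK, ATL, 34, BOS, DC), (JFK, ATL, 34, BOS, MIA), (JFK, ATL, 34, BOS, SEA), (JFK, NRT, 25, SEA, DC), (JFK, NRT, 25, SEA, MIA), (JFK, NRT, 25, SEA, SEA), (JFK, NRT, 30, SEA, DC), (JFK, NRT, 30, SEA, MIA), (JFK, NRT, 30, SEA, SEA), (MIA, CDG, 25, NRT, ATL), (MIA, CDG, 25, NRT, MIA), (MIA, CDG, 25, NRT, SEA), (MIA, DEN, 4, SFO, ATL), (MIA, DEN, 4, SFO, MIA), (MIA, DEN, 4, SFO, SEA), (MIA, IAD, 25, DEN, ATL), (MIA, IAD, 25, DEN, MIA), (MIA, IAD, 25, DEN, SEA), (MIA, SFO, 21, MIA, ATL), (MIA, SFO, 21, MIA, MIA), (MIA, SFO, 21, MIA, SEA)}
π[src, city, pid]: project onto (src, city, pid) → {(BOS, DC, 34), (BOS, MIA, 34), (BOS, SEA, 34), (DEN, ATL, 25), (DEN, DC, 31), (DEN, MIA, 25), (DEN, MIA, 31), (DEN, SEA, 25), (DEN, SEA, 31), (JFK, MIA, 34), (MIA, ATL, 21), (MIA, MIA, 21), (MIA, SEA, 21), (NRT, ATL, 25), (NRT, MIA, 25), (NRT, SEA, 25), (SEA, DC, 25), (SEA, DC, 30), (SEA, MIA, 25), (SEA, MIA, 30), (SEA, SEA, 25), (SEA, SEA, 30), (SFO, ATL, 4), (SFO, MIA, 4), (SFO, SEA, 4)}
σ[pid ≤ 27]: keep tuples satisfying pid ≤ 27 → {(DEN, ATL, 25), (DEN, MIA, 25), (DEN, SEA, 25), (MIA, ATL, 21), (MIA, MIA, 21), (MIA, SEA, 21), (NRT, ATL, 25), (NRT, MIA, 25), (NRT, SEA, 25), (SEA, DC, 25), (SEA, MIA, 25), (SEA, SEA, 25), (SFO, ATL, 4), (SFO, MIA, 4), (SFO, SEA, 4)}
π[city, pid]: project onto (city, pid) (5 duplicate(s) eliminated) → {(ATL, 21), (ATL, 25), (ATL, 4), (DC, 25), (MIA, 21), (MIA, 25), (MIA, 4), (SEA, 21), (SEA, 25), (SEA, 4)}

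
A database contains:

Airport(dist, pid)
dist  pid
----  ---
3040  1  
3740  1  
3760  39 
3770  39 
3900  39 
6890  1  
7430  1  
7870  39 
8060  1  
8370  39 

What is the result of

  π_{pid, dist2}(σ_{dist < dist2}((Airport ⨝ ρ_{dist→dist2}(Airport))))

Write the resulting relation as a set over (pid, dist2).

{(1, 3740), (1, 6890), (1, 7430), (1, 8060), (39, 3770), (39, 3900), (39, 7870), (39, 8370)}

ρ[dist→dist2]: schema becomes (dist2, pid); tuples unchanged.
Joining Airport and ρ_{dist→dist2}(Airport) on pid yields {(3040, 1, 3040), (3040, 1, 3740), (3040, 1, 6890), (3040, 1, 7430), (3040, 1, 8060), (3740, 1, 3040), (3740, 1, 3740), (3740, 1, 6890), (3740, 1, 7430), (3740, 1, 8060), (3760, 39, 3760), (3760, 39, 3770), (3760, 39, 3900), (3760, 39, 7870), (3760, 39, 8370), (3770, 39, 3760), (3770, 39, 3770), (3770, 39, 3900), (3770, 39, 7870), (3770, 39, 8370), (3900, 39, 3760), (3900, 39, 3770), (3900, 39, 3900), (3900, 39, 7870), (3900, 39, 8370), (6890, 1, 3040), (6890, 1, 3740), (6890, 1, 6890), (6890, 1, 7430), (6890, 1, 8060), (7430, 1, 3040), (7430, 1, 3740), (7430, 1, 6890), (7430, 1, 7430), (7430, 1, 8060), (7870, 39, 3760), (7870, 39, 3770), (7870, 39, 3900), (7870, 39, 7870), (7870, 39, 8370), (8060, 1, 3040), (8060, 1, 3740), (8060, 1, 6890), (8060, 1, 7430), (8060, 1, 8060), (8370, 39, 3760), (8370, 39, 3770), (8370, 39, 3900), (8370, 39, 7870), (8370, 39, 8370)}.
Selection dist < dist2: {(3040, 1, 3740), (3040, 1, 6890), (3040, 1, 7430), (3040, 1, 8060), (3740, 1, 6890), (3740, 1, 7430), (3740, 1, 8060), (3760, 39, 3770), (3760, 39, 3900), (3760, 39, 7870), (3760, 39, 8370), (3770, 39, 3900), (3770, 39, 7870), (3770, 39, 8370), (3900, 39, 7870), (3900, 39, 8370), (6890, 1, 7430), (6890, 1, 8060), (7430, 1, 8060), (7870, 39, 8370)}
Keep only column(s) pid, dist2 (12 duplicate(s) eliminated): {(1, 3740), (1, 6890), (1, 7430), (1, 8060), (39, 3770), (39, 3900), (39, 7870), (39, 8370)}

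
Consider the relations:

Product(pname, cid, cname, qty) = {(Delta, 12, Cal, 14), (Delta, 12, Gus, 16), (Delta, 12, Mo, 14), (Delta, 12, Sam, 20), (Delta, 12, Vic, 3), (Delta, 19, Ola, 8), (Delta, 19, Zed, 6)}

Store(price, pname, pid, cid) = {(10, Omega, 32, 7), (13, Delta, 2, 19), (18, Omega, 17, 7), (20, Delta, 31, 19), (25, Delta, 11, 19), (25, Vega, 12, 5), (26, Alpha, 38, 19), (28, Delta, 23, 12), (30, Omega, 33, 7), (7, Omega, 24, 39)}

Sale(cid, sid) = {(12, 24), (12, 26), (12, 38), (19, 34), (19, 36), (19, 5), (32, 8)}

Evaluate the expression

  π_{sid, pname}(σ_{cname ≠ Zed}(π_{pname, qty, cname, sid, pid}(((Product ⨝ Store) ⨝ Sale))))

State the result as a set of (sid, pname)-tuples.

{(24, Delta), (26, Delta), (34, Delta), (36, Delta), (38, Delta), (5, Delta)}

Product ⋈ Store (natural join on pname, cid): {(Delta, 12, Cal, 14, 28, 23), (Delta, 12, Gus, 16, 28, 23), (Delta, 12, Mo, 14, 28, 23), (Delta, 12, Sam, 20, 28, 23), (Delta, 12, Vic, 3, 28, 23), (Delta, 19, Ola, 8, 13, 2), (Delta, 19, Ola, 8, 20, 31), (Delta, 19, Ola, 8, 25, 11), (Delta, 19, Zed, 6, 13, 2), (Delta, 19, Zed, 6, 20, 31), (Delta, 19, Zed, 6, 25, 11)}
(Product ⨝ Store) ⋈ Sale (natural join on cid): {(Delta, 12, Cal, 14, 28, 23, 24), (Delta, 12, Cal, 14, 28, 23, 26), (Delta, 12, Cal, 14, 28, 23, 38), (Delta, 12, Gus, 16, 28, 23, 24), (Delta, 12, Gus, 16, 28, 23, 26), (Delta, 12, Gus, 16, 28, 23, 38), (Delta, 12, Mo, 14, 28, 23, 24), (Delta, 12, Mo, 14, 28, 23, 26), (Delta, 12, Mo, 14, 28, 23, 38), (Delta, 12, Sam, 20, 28, 23, 24), (Delta, 12, Sam, 20, 28, 23, 26), (Delta, 12, Sam, 20, 28, 23, 38), (Delta, 12, Vic, 3, 28, 23, 24), (Delta, 12, Vic, 3, 28, 23, 26), (Delta, 12, Vic, 3, 28, 23, 38), (Delta, 19, Ola, 8, 13, 2, 34), (Delta, 19, Ola, 8, 13, 2, 36), (Delta, 19, Ola, 8, 13, 2, 5), (Delta, 19, Ola, 8, 20, 31, 34), (Delta, 19, Ola, 8, 20, 31, 36), (Delta, 19, Ola, 8, 20, 31, 5), (Delta, 19, Ola, 8, 25, 11, 34), (Delta, 19, Ola, 8, 25, 11, 36), (Delta, 19, Ola, 8, 25, 11, 5), (Delta, 19, Zed, 6, 13, 2, 34), (Delta, 19, Zed, 6, 13, 2, 36), (Delta, 19, Zed, 6, 13, 2, 5), (Delta, 19, Zed, 6, 20, 31, 34), (Delta, 19, Zed, 6, 20, 31, 36), (Delta, 19, Zed, 6, 20, 31, 5), (Delta, 19, Zed, 6, 25, 11, 34), (Delta, 19, Zed, 6, 25, 11, 36), (Delta, 19, Zed, 6, 25, 11, 5)}
π_{pname, qty, cname, sid, pid} gives {(Delta, 14, Cal, 24, 23), (Delta, 14, Cal, 26, 23), (Delta, 14, Cal, 38, 23), (Delta, 14, Mo, 24, 23), (Delta, 14, Mo, 26, 23), (Delta, 14, Mo, 38, 23), (Delta, 16, Gus, 24, 23), (Delta, 16, Gus, 26, 23), (Delta, 16, Gus, 38, 23), (Delta, 20, Sam, 24, 23), (Delta, 20, Sam, 26, 23), (Delta, 20, Sam, 38, 23), (Delta, 3, Vic, 24, 23), (Delta, 3, Vic, 26, 23), (Delta, 3, Vic, 38, 23), (Delta, 6, Zed, 34, 11), (Delta, 6, Zed, 34, 2), (Delta, 6, Zed, 34, 31), (Delta, 6, Zed, 36, 11), (Delta, 6, Zed, 36, 2), (Delta, 6, Zed, 36, 31), (Delta, 6, Zed, 5, 11), (Delta, 6, Zed, 5, 2), (Delta, 6, Zed, 5, 31), (Delta, 8, Ola, 34, 11), (Delta, 8, Ola, 34, 2), (Delta, 8, Ola, 34, 31), (Delta, 8, Ola, 36, 11), (Delta, 8, Ola, 36, 2), (Delta, 8, Ola, 36, 31), (Delta, 8, Ola, 5, 11), (Delta, 8, Ola, 5, 2), (Delta, 8, Ola, 5, 31)}.
Selection cname ≠ Zed: {(Delta, 14, Cal, 24, 23), (Delta, 14, Cal, 26, 23), (Delta, 14, Cal, 38, 23), (Delta, 14, Mo, 24, 23), (Delta, 14, Mo, 26, 23), (Delta, 14, Mo, 38, 23), (Delta, 16, Gus, 24, 23), (Delta, 16, Gus, 26, 23), (Delta, 16, Gus, 38, 23), (Delta, 20, Sam, 24, 23), (Delta, 20, Sam, 26, 23), (Delta, 20, Sam, 38, 23), (Delta, 3, Vic, 24, 23), (Delta, 3, Vic, 26, 23), (Delta, 3, Vic, 38, 23), (Delta, 8, Ola, 34, 11), (Delta, 8, Ola, 34, 2), (Delta, 8, Ola, 34, 31), (Delta, 8, Ola, 36, 11), (Delta, 8, Ola, 36, 2), (Delta, 8, Ola, 36, 31), (Delta, 8, Ola, 5, 11), (Delta, 8, Ola, 5, 2), (Delta, 8, Ola, 5, 31)}
π_{sid, pname} gives {(24, Delta), (26, Delta), (34, Delta), (36, Delta), (38, Delta), (5, Delta)} (18 duplicate(s) eliminated).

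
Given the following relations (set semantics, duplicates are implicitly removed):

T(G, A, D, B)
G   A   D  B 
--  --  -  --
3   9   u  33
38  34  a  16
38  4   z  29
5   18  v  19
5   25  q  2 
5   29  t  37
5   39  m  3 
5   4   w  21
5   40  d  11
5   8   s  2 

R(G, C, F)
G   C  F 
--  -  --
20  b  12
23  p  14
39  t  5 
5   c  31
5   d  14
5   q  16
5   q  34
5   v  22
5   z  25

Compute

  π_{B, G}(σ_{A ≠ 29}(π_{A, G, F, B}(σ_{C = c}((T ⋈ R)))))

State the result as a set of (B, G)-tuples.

{(11, 5), (19, 5), (2, 5), (21, 5), (3, 5)}

Joining T and R on G yields {(5, 18, v, 19, c, 31), (5, 18, v, 19, d, 14), (5, 18, v, 19, q, 16), (5, 18, v, 19, q, 34), (5, 18, v, 19, v, 22), (5, 18, v, 19, z, 25), (5, 25, q, 2, c, 31), (5, 25, q, 2, d, 14), (5, 25, q, 2, q, 16), (5, 25, q, 2, q, 34), (5, 25, q, 2, v, 22), (5, 25, q, 2, z, 25), (5, 29, t, 37, c, 31), (5, 29, t, 37, d, 14), (5, 29, t, 37, q, 16), (5, 29, t, 37, q, 34), (5, 29, t, 37, v, 22), (5, 29, t, 37, z, 25), (5, 39, m, 3, c, 31), (5, 39, m, 3, d, 14), (5, 39, m, 3, q, 16), (5, 39, m, 3, q, 34), (5, 39, m, 3, v, 22), (5, 39, m, 3, z, 25), (5, 4, w, 21, c, 31), (5, 4, w, 21, d, 14), (5, 4, w, 21, q, 16), (5, 4, w, 21, q, 34), (5, 4, w, 21, v, 22), (5, 4, w, 21, z, 25), (5, 40, d, 11, c, 31), (5, 40, d, 11, d, 14), (5, 40, d, 11, q, 16), (5, 40, d, 11, q, 34), (5, 40, d, 11, v, 22), (5, 40, d, 11, z, 25), (5, 8, s, 2, c, 31), (5, 8, s, 2, d, 14), (5, 8, s, 2, q, 16), (5, 8, s, 2, q, 34), (5, 8, s, 2, v, 22), (5, 8, s, 2, z, 25)}.
Apply σ_{C = c}; surviving tuples: {(5, 18, v, 19, c, 31), (5, 25, q, 2, c, 31), (5, 29, t, 37, c, 31), (5, 39, m, 3, c, 31), (5, 4, w, 21, c, 31), (5, 40, d, 11, c, 31), (5, 8, s, 2, c, 31)}
Keep only column(s) A, G, F, B: {(18, 5, 31, 19), (25, 5, 31, 2), (29, 5, 31, 37), (39, 5, 31, 3), (4, 5, 31, 21), (40, 5, 31, 11), (8, 5, 31, 2)}
Apply σ_{A ≠ 29}; surviving tuples: {(18, 5, 31, 19), (25, 5, 31, 2), (39, 5, 31, 3), (4, 5, 31, 21), (40, 5, 31, 11), (8, 5, 31, 2)}
Keep only column(s) B, G (1 duplicate(s) eliminated): {(11, 5), (19, 5), (2, 5), (21, 5), (3, 5)}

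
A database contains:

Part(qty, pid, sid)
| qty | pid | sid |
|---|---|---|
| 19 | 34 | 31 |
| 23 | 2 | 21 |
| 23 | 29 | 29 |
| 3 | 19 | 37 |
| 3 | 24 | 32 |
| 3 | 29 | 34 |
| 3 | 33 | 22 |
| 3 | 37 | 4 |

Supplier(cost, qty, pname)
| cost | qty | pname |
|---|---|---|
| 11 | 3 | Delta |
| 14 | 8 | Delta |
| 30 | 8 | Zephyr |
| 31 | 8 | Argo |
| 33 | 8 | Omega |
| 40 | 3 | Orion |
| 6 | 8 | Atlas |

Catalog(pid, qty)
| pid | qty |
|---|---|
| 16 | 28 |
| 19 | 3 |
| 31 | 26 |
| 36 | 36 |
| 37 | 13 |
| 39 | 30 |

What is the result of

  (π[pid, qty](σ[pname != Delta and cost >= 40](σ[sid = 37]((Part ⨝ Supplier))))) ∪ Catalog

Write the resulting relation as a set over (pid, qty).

{(16, 28), (19, 3), (31, 26), (36, 36), (37, 13), (39, 30)}

Part ⋈ Supplier (natural join on qty): {(3, 19, 37, 11, Delta), (3, 19, 37, 40, Orion), (3, 24, 32, 11, Delta), (3, 24, 32, 40, Orion), (3, 29, 34, 11, Delta), (3, 29, 34, 40, Orion), (3, 33, 22, 11, Delta), (3, 33, 22, 40, Orion), (3, 37, 4, 11, Delta), (3, 37, 4, 40, Orion)}
σ[sid = 37]: keep tuples satisfying sid = 37 → {(3, 19, 37, 11, Delta), (3, 19, 37, 40, Orion)}
σ[pname != Delta and cost >= 40]: keep tuples satisfying pname != Delta and cost >= 40 → {(3, 19, 37, 40, Orion)}
π[pid, qty]: project onto (pid, qty) → {(19, 3)}
Union: {(19, 3)} with {(16, 28), (19, 3), (31, 26), (36, 36), (37, 13), (39, 30)} → {(16, 28), (19, 3), (31, 26), (36, 36), (37, 13), (39, 30)}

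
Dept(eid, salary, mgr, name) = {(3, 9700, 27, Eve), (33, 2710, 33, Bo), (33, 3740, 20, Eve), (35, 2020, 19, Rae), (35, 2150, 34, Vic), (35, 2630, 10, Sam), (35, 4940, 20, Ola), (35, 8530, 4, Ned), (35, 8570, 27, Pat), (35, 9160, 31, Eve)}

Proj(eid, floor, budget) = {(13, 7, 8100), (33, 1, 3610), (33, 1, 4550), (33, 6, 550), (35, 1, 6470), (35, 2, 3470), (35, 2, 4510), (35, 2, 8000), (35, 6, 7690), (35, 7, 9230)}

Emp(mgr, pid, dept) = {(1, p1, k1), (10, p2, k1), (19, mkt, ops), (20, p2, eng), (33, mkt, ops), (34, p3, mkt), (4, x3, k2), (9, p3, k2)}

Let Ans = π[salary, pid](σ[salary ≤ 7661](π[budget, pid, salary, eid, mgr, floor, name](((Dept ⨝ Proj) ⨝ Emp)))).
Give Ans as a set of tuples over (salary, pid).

{(2020, mkt), (2150, p3), (2630, p2), (2710, mkt), (3740, p2), (4940, p2)}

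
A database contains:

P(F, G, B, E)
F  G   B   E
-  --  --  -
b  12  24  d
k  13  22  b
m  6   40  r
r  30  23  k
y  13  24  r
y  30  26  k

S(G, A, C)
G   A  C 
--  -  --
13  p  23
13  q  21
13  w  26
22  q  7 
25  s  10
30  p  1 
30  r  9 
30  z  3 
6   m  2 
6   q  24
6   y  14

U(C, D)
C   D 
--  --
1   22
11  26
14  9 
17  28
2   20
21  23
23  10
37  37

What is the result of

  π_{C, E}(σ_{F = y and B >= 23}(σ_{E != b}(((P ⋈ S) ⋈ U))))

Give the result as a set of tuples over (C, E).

Joining P and S on G yields {(k, 13, 22, b, p, 23), (k, 13, 22, b, q, 21), (k, 13, 22, b, w, 26), (m, 6, 40, r, m, 2), (m, 6, 40, r, q, 24), (m, 6, 40, r, y, 14), (r, 30, 23, k, p, 1), (r, 30, 23, k, r, 9), (r, 30, 23, k, z, 3), (y, 13, 24, r, p, 23), (y, 13, 24, r, q, 21), (y, 13, 24, r, w, 26), (y, 30, 26, k, p, 1), (y, 30, 26, k, r, 9), (y, 30, 26, k, z, 3)}.
Joining (P ⋈ S) and U on C yields {(k, 13, 22, b, p, 23, 10), (k, 13, 22, b, q, 21, 23), (m, 6, 40, r, m, 2, 20), (m, 6, 40, r, y, 14, 9), (r, 30, 23, k, p, 1, 22), (y, 13, 24, r, p, 23, 10), (y, 13, 24, r, q, 21, 23), (y, 30, 26, k, p, 1, 22)}.
Selection E != b: {(m, 6, 40, r, m, 2, 20), (m, 6, 40, r, y, 14, 9), (r, 30, 23, k, p, 1, 22), (y, 13, 24, r, p, 23, 10), (y, 13, 24, r, q, 21, 23), (y, 30, 26, k, p, 1, 22)}
Selection F = y and B >= 23: {(y, 13, 24, r, p, 23, 10), (y, 13, 24, r, q, 21, 23), (y, 30, 26, k, p, 1, 22)}
Keep only column(s) C, E: {(1, k), (21, r), (23, r)}

{(1, k), (21, r), (23, r)}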